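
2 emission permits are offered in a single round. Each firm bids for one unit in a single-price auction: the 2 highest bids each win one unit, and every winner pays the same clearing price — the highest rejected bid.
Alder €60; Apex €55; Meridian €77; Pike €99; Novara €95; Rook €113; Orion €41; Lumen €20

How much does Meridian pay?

Meridian pays €0

Sorting: 113 (Rook), 99 (Pike), 95 (Novara), 77 (Meridian), …
Winners (2 units): Rook, Pike.
Clearing price = highest rejected bid = €95.
Meridian does not win → pays €0.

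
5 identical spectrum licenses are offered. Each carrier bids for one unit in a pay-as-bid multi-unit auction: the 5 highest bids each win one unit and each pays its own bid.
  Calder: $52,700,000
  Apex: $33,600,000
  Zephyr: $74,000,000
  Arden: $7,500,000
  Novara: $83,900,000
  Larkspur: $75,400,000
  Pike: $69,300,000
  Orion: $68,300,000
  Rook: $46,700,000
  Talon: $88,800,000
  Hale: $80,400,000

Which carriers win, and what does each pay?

Talon $88,800,000, Novara $83,900,000, Hale $80,400,000, Larkspur $75,400,000, Zephyr $74,000,000

Bids ranked high→low: 88,800,000 (Talon), 83,900,000 (Novara), 80,400,000 (Hale), 75,400,000 (Larkspur), 74,000,000 (Zephyr), 69,300,000 (Pike), 68,300,000 (Orion), …
Winners (5 units): Talon, Novara, Hale, Larkspur, Zephyr.
Each winner pays its own bid: Talon $88,800,000, Novara $83,900,000, Hale $80,400,000, Larkspur $75,400,000, Zephyr $74,000,000.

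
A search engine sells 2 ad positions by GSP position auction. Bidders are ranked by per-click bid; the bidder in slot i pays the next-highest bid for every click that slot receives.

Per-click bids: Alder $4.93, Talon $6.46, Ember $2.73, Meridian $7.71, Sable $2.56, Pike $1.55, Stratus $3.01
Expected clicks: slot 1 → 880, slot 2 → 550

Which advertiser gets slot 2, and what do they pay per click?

Per-click bids in order: $7.71 (Meridian) > $6.46 (Talon) > $4.93 (Alder) > …
Slot 2 goes to the second-ranked bidder, Talon, who pays the next bid down: $4.93/click.

Talon; $4.93 per click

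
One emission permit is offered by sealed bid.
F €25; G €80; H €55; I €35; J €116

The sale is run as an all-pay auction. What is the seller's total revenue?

Total revenue: €311

Bids in order: 116 (J) > 80 (G) > 55 (H) > 35 (I) > 25 (F)
J wins with the top bid; all bids are sunk regardless.
Every bidder forfeits their bid regardless of winning.
Revenue = 25 + 80 + 55 + 35 + 116 = €311.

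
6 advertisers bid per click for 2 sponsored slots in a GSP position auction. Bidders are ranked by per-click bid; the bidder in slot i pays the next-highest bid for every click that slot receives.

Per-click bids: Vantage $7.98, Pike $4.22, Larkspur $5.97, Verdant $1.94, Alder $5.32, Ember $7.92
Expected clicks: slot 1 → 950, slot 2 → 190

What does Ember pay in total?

Per-click bids in order: $7.98 (Vantage) > $7.92 (Ember) > $5.97 (Larkspur) > …
Ember holds slot 2 → pays next bid $5.97 × 190 clicks = $1134.30.

Ember pays $1134.30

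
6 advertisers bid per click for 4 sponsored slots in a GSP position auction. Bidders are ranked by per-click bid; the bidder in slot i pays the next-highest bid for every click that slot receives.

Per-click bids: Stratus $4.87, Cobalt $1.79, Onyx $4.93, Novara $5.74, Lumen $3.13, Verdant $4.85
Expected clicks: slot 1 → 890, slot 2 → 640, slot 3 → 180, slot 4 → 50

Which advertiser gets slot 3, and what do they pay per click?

Stratus; $4.85 per click

Per-click bids in order: $5.74 (Novara) > $4.93 (Onyx) > $4.87 (Stratus) > $4.85 (Verdant) > $3.13 (Lumen) > …
Slot 3 goes to the third-ranked bidder, Stratus, who pays the next bid down: $4.85/click.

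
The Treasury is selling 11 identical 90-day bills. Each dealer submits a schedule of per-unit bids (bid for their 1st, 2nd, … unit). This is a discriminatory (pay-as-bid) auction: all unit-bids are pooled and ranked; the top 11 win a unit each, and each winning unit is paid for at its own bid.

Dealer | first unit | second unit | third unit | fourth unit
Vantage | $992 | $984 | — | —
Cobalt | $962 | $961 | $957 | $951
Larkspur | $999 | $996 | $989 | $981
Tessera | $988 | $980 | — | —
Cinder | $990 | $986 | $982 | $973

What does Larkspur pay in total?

Larkspur pays $3,965

All unit-bids, highest first — top 11: 999 (Larkspur-1), 996 (Larkspur-2), 992 (Vantage-1), 990 (Cinder-1), 989 (Larkspur-3), 988 (Tessera-1), 986 (Cinder-2), 984 (Vantage-2), 982 (Cinder-3), 981 (Larkspur-4), 980 (Tessera-2)
Next rejected bid: $973 (not a price — pay-as-bid).
Larkspur's winning unit-bids: 999 + 996 + 989 + 981 = $3,965.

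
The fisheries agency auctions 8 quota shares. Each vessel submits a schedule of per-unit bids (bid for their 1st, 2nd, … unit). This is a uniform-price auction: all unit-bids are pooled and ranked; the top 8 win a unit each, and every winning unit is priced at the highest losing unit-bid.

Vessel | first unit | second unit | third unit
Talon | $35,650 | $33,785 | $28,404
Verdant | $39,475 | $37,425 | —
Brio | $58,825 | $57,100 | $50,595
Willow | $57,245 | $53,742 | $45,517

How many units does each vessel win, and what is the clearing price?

Brio 3, Verdant 2, Willow 3; clearing price $35,650

Merging the schedules and taking the best 8: 58,825 (Brio-1), 57,245 (Willow-1), 57,100 (Brio-2), 53,742 (Willow-2), 50,595 (Brio-3), 45,517 (Willow-3), 39,475 (Verdant-1), 37,425 (Verdant-2)
The (k+1)-th unit-bid is $35,650.
Allocation: Brio 3, Verdant 2, Willow 3.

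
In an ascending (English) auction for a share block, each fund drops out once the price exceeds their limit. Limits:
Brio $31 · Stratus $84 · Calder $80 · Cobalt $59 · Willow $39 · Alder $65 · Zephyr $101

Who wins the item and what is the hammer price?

Zephyr wins at $84

Sorting limits: 101 (Zephyr) > 84 (Stratus) > 80 (Calder) > 65 (Alder) > 59 (Cobalt) > 39 (Willow) > …
Once the price passes $84, only Zephyr is left; the hammer falls at Stratus's limit of $84.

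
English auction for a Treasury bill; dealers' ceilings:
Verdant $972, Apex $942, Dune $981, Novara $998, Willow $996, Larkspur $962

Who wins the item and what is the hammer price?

Novara wins at $996

Ascending (English) auction: the price rises until one bidder remains; the winner pays the price at which the last rival dropped out.
Sorting limits: 998 (Novara) > 996 (Willow) > 981 (Dune) > 972 (Verdant) > 962 (Larkspur) > 942 (Apex)
Once the price passes $996, only Novara is left; the hammer falls at Willow's limit of $996.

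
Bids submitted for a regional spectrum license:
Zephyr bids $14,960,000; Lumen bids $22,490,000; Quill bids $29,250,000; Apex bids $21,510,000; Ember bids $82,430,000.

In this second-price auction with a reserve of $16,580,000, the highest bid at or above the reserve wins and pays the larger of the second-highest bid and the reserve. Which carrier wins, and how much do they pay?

Ember pays $29,250,000

Bids ranked: 82,430,000 (Ember) > 29,250,000 (Quill) > 22,490,000 (Lumen) > 21,510,000 (Apex) > 14,960,000 (Zephyr)
Highest eligible bid: Ember at $82,430,000.
Second-highest bid $29,250,000 exceeds the reserve $16,580,000 → payment $29,250,000.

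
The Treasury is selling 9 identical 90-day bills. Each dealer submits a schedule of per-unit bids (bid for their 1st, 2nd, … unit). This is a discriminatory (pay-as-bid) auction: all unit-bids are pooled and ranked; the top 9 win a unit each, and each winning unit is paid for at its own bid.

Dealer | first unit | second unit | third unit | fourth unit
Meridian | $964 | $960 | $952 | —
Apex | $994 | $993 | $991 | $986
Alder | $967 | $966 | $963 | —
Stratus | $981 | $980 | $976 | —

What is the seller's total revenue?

Pooled unit-bids ranked (top 9): 994 (Apex-1), 993 (Apex-2), 991 (Apex-3), 986 (Apex-4), 981 (Stratus-1), 980 (Stratus-2), 976 (Stratus-3), 967 (Alder-1), 966 (Alder-2)
Next rejected bid: $964 (not a price — pay-as-bid).
Each winning unit pays its own bid.
Revenue = 994 + 993 + 991 + 986 + 981 + 980 + 976 + 967 + 966 = $8,834.

Total revenue: $8,834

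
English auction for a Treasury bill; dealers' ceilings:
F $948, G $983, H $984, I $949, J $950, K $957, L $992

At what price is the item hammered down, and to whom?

Rule: the price rises until one bidder remains; the winner pays the price at which the last rival dropped out.
Sorting limits: 992 (L) > 984 (H) > 983 (G) > 957 (K) > 950 (J) > 949 (I) > …
Once the price passes $984, only L is left; the hammer falls at H's limit of $984.

L wins at $984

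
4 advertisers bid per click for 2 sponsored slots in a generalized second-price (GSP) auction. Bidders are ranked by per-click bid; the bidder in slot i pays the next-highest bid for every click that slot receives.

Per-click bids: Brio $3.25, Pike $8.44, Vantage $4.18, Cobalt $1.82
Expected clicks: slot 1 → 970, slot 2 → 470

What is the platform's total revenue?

Total revenue: $5582.10

Sorting advertisers: $8.44 (Pike) > $4.18 (Vantage) > $3.25 (Brio) > …
Slot 1: Pike pays $4.18 × 970 = $4054.60
Slot 2: Vantage pays $3.25 × 470 = $1527.50
Total = $5582.10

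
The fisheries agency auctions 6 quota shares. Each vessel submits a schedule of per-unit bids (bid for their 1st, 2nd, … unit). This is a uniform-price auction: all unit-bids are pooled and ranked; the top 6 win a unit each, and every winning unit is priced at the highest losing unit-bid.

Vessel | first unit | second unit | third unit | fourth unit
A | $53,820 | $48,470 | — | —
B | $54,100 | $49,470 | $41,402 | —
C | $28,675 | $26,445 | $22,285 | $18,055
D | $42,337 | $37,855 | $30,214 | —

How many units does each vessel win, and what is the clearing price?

All unit-bids, highest first — top 6: 54,100 (B-1), 53,820 (A-1), 49,470 (B-2), 48,470 (A-2), 42,337 (D-1), 41,402 (B-3)
The (k+1)-th unit-bid is $37,855.
Allocation: A 2, B 3, D 1.

A 2, B 3, D 1; clearing price $37,855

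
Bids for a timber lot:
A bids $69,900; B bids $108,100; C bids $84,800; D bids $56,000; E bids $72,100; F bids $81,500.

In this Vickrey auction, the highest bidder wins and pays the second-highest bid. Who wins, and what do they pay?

Bids in order: 108,100 (B) > 84,800 (C) > 81,500 (F) > 72,100 (E) > 69,900 (A) > 56,000 (D)
B wins with the highest bid; price is set by the runner-up at $84,800.

B pays $84,800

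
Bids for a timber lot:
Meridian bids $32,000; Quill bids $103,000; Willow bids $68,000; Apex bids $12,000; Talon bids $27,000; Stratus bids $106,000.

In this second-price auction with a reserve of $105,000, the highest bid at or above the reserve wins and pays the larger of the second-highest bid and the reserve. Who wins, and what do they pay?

Bids in order: 106,000 (Stratus) > 103,000 (Quill) > 68,000 (Willow) > 32,000 (Meridian) > 27,000 (Talon) > 12,000 (Apex)
Stratus has the top bid at or above the reserve ($106,000).
max(second-highest $103,000, reserve $105,000) = $105,000.

Stratus pays $105,000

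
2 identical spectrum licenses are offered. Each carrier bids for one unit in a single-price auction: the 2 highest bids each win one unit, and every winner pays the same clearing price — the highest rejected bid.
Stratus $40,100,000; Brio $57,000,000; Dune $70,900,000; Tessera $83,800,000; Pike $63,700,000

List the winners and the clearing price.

Tessera, Dune; each pays $63,700,000

Sorting: 83,800,000 (Tessera), 70,900,000 (Dune), 63,700,000 (Pike), 57,000,000 (Brio), …
Top 2: Tessera, Dune.
Highest unsuccessful bid: $63,700,000 → clearing price.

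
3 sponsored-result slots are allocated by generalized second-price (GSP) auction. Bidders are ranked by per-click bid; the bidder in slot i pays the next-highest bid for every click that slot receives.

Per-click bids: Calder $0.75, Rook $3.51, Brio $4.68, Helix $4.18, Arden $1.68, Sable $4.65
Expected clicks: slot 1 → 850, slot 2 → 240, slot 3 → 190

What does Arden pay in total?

Arden pays $0.00

Sorting advertisers: $4.68 (Brio) > $4.65 (Sable) > $4.18 (Helix) > $3.51 (Rook) > …
Arden ranks below slot 3 → no slot, pays nothing.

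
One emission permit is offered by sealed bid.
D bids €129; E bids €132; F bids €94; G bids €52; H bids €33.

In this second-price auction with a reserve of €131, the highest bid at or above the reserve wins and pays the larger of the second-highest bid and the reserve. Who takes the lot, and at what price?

Rule: the highest bid at or above the reserve wins and pays the larger of the second-highest bid and the reserve.
Bids ranked: 132 (E) > 129 (D) > 94 (F) > 52 (G) > 33 (H)
E has the top bid at or above the reserve (€132).
max(second-highest €129, reserve €131) = €131.

E pays €131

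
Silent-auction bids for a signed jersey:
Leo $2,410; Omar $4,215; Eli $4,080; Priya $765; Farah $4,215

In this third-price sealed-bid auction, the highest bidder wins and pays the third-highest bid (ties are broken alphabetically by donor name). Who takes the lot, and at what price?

Sorting bids: 4,215 (Farah) > 4,215 (Omar) > 4,080 (Eli) > 2,410 (Leo) > 765 (Priya)
Farah and Omar tie at $4,215; tie-break gives it to Farah.
Farah is highest; pays the third-highest bid, $4,080.

Farah pays $4,080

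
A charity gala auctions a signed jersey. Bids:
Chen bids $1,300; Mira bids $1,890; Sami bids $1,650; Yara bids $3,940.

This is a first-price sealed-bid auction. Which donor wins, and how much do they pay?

Sorting bids: 3,940 (Yara) > 1,890 (Mira) > 1,650 (Sami) > 1,300 (Chen)
First-price: Yara pays what they bid, $3,940.

Yara pays $3,940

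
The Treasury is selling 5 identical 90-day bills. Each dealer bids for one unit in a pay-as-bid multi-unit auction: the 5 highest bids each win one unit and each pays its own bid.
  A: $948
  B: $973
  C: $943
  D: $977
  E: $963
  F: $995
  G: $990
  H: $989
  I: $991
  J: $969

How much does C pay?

C pays $0

Bids ranked high→low: 995 (F), 991 (I), 990 (G), 989 (H), 977 (D), 973 (B), 969 (J), …
Winners (5 units): F, I, G, H, D.
C does not win → $0.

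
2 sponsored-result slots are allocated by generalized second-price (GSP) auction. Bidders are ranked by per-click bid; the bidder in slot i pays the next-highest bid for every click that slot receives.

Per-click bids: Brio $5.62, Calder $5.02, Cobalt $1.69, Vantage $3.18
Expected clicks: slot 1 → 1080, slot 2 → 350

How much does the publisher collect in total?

Total revenue: $6534.60

Per-click bids in order: $5.62 (Brio) > $5.02 (Calder) > $3.18 (Vantage) > …
Slot 1: Brio pays $5.02 × 1080 = $5421.60
Slot 2: Calder pays $3.18 × 350 = $1113.00
Total = $6534.60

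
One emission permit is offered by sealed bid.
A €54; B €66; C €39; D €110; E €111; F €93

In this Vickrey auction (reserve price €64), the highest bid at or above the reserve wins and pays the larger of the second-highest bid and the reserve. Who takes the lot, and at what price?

Bids ranked: 111 (E) > 110 (D) > 93 (F) > 66 (B) > 54 (A) > 39 (C)
E has the top bid at or above the reserve (€111).
max(second-highest €110, reserve €64) = €110; the reserve does not bind.

E pays €110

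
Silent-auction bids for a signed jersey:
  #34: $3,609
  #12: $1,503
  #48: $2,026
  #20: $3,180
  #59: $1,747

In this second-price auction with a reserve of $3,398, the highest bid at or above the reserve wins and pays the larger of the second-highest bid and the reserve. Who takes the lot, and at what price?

Bids in order: 3,609 (#34) > 3,180 (#20) > 2,026 (#48) > 1,747 (#59) > 1,503 (#12)
Highest eligible bid: #34 at $3,609.
max(second-highest $3,180, reserve $3,398) = $3,398.

#34 pays $3,398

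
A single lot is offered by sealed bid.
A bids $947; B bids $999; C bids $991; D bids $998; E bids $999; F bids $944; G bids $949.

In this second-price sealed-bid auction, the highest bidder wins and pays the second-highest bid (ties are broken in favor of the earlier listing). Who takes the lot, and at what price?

Second-price sealed-bid auction: the highest bidder wins and pays the second-highest bid.
Bids in order: 999 (B) > 999 (E) > 998 (D) > 991 (C) > 949 (G) > 947 (A) > …
Tie at $999 → B wins by tie-break.
B wins with the highest bid; price is set by the runner-up at $999.

B pays $999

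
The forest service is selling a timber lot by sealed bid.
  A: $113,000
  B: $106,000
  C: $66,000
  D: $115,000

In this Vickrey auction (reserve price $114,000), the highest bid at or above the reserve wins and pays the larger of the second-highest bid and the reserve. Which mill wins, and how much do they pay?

D pays $114,000

Rule: the highest bid at or above the reserve wins and pays the larger of the second-highest bid and the reserve.
Bids in order: 115,000 (D) > 113,000 (A) > 106,000 (B) > 66,000 (C)
Highest eligible bid: D at $115,000.
max(second-highest $113,000, reserve $114,000) = $114,000.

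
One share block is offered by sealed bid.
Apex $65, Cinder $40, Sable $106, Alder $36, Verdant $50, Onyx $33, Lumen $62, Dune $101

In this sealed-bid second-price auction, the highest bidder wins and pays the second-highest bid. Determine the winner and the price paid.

Sable pays $101

Bids in order: 106 (Sable) > 101 (Dune) > 65 (Apex) > 62 (Lumen) > 50 (Verdant) > 40 (Cinder) > …
Sable wins with the highest bid; price is set by the runner-up at $101.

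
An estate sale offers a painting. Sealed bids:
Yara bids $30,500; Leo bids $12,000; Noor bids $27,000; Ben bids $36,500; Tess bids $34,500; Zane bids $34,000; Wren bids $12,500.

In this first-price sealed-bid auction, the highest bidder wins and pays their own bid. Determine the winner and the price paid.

Ben pays $36,500

Bids in order: 36,500 (Ben) > 34,500 (Tess) > 34,000 (Zane) > 30,500 (Yara) > 27,000 (Noor) > 12,500 (Wren) > …
First-price: Ben pays what they bid, $36,500.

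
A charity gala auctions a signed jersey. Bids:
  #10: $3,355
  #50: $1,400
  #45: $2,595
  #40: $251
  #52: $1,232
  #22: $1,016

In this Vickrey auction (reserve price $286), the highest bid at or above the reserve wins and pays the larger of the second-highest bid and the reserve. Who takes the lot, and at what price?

#10 pays $2,595

Vickrey auction (reserve price $286): the highest bid at or above the reserve wins and pays the larger of the second-highest bid and the reserve.
Sorting bids: 3,355 (#10) > 2,595 (#45) > 1,400 (#50) > 1,232 (#52) > 1,016 (#22) > 251 (#40)
Highest eligible bid: #10 at $3,355.
Second-highest bid $2,595 exceeds the reserve $286 → payment $2,595.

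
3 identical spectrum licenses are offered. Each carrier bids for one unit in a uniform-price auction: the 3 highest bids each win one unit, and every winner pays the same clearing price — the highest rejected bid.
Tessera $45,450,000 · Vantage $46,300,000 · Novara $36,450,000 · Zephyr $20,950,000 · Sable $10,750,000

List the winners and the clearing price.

Ordering the bids: 46,300,000 (Vantage), 45,450,000 (Tessera), 36,450,000 (Novara), 20,950,000 (Zephyr), 10,750,000 (Sable)
The 3 highest are Vantage, Tessera, Novara.
Clearing price = highest rejected bid = $20,950,000.

Vantage, Tessera, Novara; each pays $20,950,000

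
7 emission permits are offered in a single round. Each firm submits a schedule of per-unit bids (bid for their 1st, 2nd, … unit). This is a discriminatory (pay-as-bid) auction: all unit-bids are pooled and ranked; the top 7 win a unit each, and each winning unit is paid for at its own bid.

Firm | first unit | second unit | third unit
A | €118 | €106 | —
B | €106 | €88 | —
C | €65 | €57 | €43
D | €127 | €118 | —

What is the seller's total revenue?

Total revenue: €728

Merging the schedules and taking the best 7: 127 (D-1), 118 (A-1), 118 (D-2), 106 (A-2), 106 (B-1), 88 (B-2), 65 (C-1)
Next rejected bid: €57 (not a price — pay-as-bid).
Each winning unit pays its own bid.
Revenue = 127 + 118 + 118 + 106 + 106 + 88 + 65 = €728.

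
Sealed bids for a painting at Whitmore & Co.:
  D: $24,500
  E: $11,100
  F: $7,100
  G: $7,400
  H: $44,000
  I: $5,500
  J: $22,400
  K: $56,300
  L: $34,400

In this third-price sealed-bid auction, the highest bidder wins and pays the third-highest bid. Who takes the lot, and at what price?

K pays $34,400

Rule: the highest bidder wins and pays the third-highest bid.
Bids ranked: 56,300 (K) > 44,000 (H) > 34,400 (L) > 24,500 (D) > 22,400 (J) > 11,100 (E) > …
K wins; payment is bid #3 in the ranking = $34,400.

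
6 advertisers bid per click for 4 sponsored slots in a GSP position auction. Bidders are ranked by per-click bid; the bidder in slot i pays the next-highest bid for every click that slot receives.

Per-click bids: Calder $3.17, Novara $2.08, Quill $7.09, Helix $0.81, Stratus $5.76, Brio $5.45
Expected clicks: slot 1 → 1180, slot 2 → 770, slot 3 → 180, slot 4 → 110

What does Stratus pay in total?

Stratus pays $4196.50

Ranked by bid: $7.09 (Quill) > $5.76 (Stratus) > $5.45 (Brio) > $3.17 (Calder) > $2.08 (Novara) > …
Stratus holds slot 2 → pays next bid $5.45 × 770 clicks = $4196.50.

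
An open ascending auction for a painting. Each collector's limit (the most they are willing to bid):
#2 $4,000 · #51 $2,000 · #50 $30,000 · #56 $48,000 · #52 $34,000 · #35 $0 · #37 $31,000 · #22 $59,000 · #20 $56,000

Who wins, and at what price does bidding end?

#22 wins at $56,000

Limits in order: 59,000 (#22) > 56,000 (#20) > 48,000 (#56) > 34,000 (#52) > 31,000 (#37) > 30,000 (#50) > …
#20 is the last rival to drop out, at $56,000; #22 remains and wins at that price.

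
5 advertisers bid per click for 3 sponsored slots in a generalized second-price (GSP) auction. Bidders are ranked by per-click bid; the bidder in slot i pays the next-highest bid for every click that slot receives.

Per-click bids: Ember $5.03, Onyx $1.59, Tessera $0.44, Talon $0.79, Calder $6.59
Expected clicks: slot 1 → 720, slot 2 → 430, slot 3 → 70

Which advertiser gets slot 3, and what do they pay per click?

Onyx; $0.79 per click

Ranked by bid: $6.59 (Calder) > $5.03 (Ember) > $1.59 (Onyx) > $0.79 (Talon) > …
Slot 3 goes to the third-ranked bidder, Onyx, who pays the next bid down: $0.79/click.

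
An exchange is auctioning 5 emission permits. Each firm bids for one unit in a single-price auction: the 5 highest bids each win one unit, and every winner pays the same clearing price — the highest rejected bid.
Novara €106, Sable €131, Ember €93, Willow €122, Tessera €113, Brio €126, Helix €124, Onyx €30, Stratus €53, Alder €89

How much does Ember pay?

Ember pays €0

Ordering the bids: 131 (Sable), 126 (Brio), 124 (Helix), 122 (Willow), 113 (Tessera), 106 (Novara), 93 (Ember), …
The 5 highest are Sable, Brio, Helix, Willow, Tessera.
Clearing price = highest rejected bid = €106.
Ember does not win → pays €0.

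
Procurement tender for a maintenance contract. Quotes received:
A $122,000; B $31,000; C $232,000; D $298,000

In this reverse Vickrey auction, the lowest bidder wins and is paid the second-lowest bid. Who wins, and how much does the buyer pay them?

Sorting bids: 31,000 (B) < 122,000 (A) < 232,000 (C) < 298,000 (D)
B is lowest; is paid the second-lowest bid, $122,000.

B is paid $122,000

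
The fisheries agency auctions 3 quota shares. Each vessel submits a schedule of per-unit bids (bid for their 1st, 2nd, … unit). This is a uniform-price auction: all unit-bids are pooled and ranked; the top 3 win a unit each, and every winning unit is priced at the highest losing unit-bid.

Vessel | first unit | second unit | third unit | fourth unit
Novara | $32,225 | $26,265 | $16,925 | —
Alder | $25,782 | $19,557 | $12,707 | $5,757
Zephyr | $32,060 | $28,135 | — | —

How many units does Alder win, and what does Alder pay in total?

Alder: 0 units, pays $0

All unit-bids, highest first — top 3: 32,225 (Novara-1), 32,060 (Zephyr-1), 28,135 (Zephyr-2)
First bid not allocated: $26,265.
Alder wins 0 unit(s) at $26,265 each.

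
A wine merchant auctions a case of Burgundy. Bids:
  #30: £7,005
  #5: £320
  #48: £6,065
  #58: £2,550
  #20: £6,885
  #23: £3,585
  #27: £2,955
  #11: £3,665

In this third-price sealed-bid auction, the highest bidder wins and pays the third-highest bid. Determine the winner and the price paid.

#30 pays £6,065

Bids in order: 7,005 (#30) > 6,885 (#20) > 6,065 (#48) > 3,665 (#11) > 3,585 (#23) > 2,955 (#27) > …
#30 is highest; pays the third-highest bid, £6,065.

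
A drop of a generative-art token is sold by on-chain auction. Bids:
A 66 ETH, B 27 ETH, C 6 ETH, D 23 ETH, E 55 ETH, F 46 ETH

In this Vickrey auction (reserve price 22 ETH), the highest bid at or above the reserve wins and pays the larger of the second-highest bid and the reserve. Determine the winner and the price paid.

Bids in order: 66 (A) > 55 (E) > 46 (F) > 27 (B) > 23 (D) > 6 (C)
A has the top bid at or above the reserve (66 ETH).
max(second-highest 55 ETH, reserve 22 ETH) = 55 ETH; the reserve does not bind.

A pays 55 ETH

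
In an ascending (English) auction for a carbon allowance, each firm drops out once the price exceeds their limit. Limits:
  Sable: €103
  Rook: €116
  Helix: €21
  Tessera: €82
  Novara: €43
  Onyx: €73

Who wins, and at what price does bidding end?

Sorting limits: 116 (Rook) > 103 (Sable) > 82 (Tessera) > 73 (Onyx) > 43 (Novara) > 21 (Helix)
Bidding ends when Sable exits at €103; Rook takes it.

Rook wins at €103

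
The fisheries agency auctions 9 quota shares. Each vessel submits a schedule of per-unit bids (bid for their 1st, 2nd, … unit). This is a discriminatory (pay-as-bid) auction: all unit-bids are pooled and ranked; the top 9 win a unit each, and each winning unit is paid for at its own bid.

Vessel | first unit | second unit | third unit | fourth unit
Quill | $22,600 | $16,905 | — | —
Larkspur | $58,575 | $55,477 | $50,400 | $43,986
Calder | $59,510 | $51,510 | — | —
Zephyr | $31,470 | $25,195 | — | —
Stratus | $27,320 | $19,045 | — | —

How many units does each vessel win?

All unit-bids, highest first — top 9: 59,510 (Calder-1), 58,575 (Larkspur-1), 55,477 (Larkspur-2), 51,510 (Calder-2), 50,400 (Larkspur-3), 43,986 (Larkspur-4), 31,470 (Zephyr-1), 27,320 (Stratus-1), 25,195 (Zephyr-2)
Next rejected bid: $22,600 (not a price — pay-as-bid).
Allocation: Calder 2, Larkspur 4, Stratus 1, Zephyr 2.

Calder 2, Larkspur 4, Stratus 1, Zephyr 2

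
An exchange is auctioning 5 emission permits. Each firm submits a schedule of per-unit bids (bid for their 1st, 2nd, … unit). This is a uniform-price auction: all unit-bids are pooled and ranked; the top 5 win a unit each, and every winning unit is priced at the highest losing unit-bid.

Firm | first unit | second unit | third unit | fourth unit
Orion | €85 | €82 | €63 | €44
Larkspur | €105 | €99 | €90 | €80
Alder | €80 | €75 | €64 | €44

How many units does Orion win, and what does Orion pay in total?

Orion: 2 units, pays €160

All unit-bids, highest first — top 5: 105 (Larkspur-1), 99 (Larkspur-2), 90 (Larkspur-3), 85 (Orion-1), 82 (Orion-2)
First bid not allocated: €80.
Orion wins 2 unit(s) at €80 each.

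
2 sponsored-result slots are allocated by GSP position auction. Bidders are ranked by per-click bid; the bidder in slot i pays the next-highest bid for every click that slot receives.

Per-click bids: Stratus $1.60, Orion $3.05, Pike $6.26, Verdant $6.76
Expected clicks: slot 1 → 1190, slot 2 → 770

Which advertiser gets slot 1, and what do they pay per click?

Verdant; $6.26 per click

Per-click bids in order: $6.76 (Verdant) > $6.26 (Pike) > $3.05 (Orion) > …
Slot 1 goes to the first-ranked bidder, Verdant, who pays the next bid down: $6.26/click.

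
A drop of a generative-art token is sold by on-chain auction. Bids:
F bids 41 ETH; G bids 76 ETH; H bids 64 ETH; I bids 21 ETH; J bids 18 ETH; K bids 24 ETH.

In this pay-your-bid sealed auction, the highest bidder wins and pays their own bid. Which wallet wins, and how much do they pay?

Bids in order: 76 (G) > 64 (H) > 41 (F) > 24 (K) > 21 (I) > 18 (J)
First-price: G pays what they bid, 76 ETH.

G pays 76 ETH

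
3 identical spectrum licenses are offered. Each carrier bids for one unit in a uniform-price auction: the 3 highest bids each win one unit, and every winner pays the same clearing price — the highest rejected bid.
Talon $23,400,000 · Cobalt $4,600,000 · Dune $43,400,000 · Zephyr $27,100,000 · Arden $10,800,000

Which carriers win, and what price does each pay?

Ordering the bids: 43,400,000 (Dune), 27,100,000 (Zephyr), 23,400,000 (Talon), 10,800,000 (Arden), 4,600,000 (Cobalt)
Top 3: Dune, Zephyr, Talon.
First losing bid is Arden's $10,800,000, which sets the uniform price.

Dune, Zephyr, Talon; each pays $10,800,000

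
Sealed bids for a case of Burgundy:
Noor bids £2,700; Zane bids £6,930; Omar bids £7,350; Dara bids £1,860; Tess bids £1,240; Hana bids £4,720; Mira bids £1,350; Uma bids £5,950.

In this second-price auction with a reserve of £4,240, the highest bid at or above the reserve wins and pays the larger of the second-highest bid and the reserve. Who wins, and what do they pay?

Omar pays £6,930

Rule: the highest bid at or above the reserve wins and pays the larger of the second-highest bid and the reserve.
Bids ranked: 7,350 (Omar) > 6,930 (Zane) > 5,950 (Uma) > 4,720 (Hana) > 2,700 (Noor) > 1,860 (Dara) > …
Highest eligible bid: Omar at £7,350.
Second-highest bid £6,930 exceeds the reserve £4,240 → payment £6,930.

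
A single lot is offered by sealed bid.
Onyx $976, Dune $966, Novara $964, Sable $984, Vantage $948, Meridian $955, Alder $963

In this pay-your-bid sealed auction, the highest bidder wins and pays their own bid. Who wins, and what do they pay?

Sable pays $984

Rule: the highest bidder wins and pays their own bid.
Sorting bids: 984 (Sable) > 976 (Onyx) > 966 (Dune) > 964 (Novara) > 963 (Alder) > 955 (Meridian) > …
First-price: Sable pays what they bid, $984.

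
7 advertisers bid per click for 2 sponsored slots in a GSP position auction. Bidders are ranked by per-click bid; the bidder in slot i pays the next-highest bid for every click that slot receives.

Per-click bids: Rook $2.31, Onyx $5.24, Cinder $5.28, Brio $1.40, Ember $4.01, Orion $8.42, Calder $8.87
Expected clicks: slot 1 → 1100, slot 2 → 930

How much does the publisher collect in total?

Total revenue: $14172.40

Per-click bids in order: $8.87 (Calder) > $8.42 (Orion) > $5.28 (Cinder) > …
Slot 1: Calder pays $8.42 × 1100 = $9262.00
Slot 2: Orion pays $5.28 × 930 = $4910.40
Total = $14172.40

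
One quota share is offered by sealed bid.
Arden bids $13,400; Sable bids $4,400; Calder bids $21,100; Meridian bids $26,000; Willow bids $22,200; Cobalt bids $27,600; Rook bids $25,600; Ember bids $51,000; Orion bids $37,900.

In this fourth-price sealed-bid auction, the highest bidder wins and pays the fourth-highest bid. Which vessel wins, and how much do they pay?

Ember pays $26,000

Fourth-price sealed-bid auction: the highest bidder wins and pays the fourth-highest bid.
Bids ranked: 51,000 (Ember) > 37,900 (Orion) > 27,600 (Cobalt) > 26,000 (Meridian) > 25,600 (Rook) > 22,200 (Willow) > …
Ember is highest; pays the fourth-highest bid, $26,000.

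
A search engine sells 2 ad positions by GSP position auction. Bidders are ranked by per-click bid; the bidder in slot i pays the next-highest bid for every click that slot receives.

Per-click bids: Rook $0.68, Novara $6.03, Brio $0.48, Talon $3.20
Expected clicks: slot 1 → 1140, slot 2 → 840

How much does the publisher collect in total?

Total revenue: $4219.20

Per-click bids in order: $6.03 (Novara) > $3.20 (Talon) > $0.68 (Rook) > …
Slot 1: Novara pays $3.20 × 1140 = $3648.00
Slot 2: Talon pays $0.68 × 840 = $571.20
Total = $4219.20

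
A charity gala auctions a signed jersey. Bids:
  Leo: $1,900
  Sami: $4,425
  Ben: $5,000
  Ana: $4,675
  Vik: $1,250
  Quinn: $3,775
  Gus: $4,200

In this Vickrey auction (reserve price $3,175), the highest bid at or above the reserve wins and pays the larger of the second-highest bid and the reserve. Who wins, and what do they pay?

Ben pays $4,675

Bids ranked: 5,000 (Ben) > 4,675 (Ana) > 4,425 (Sami) > 4,200 (Gus) > 3,775 (Quinn) > 1,900 (Leo) > …
Ben has the top bid at or above the reserve ($5,000).
Second-highest bid $4,675 exceeds the reserve $3,175 → payment $4,675.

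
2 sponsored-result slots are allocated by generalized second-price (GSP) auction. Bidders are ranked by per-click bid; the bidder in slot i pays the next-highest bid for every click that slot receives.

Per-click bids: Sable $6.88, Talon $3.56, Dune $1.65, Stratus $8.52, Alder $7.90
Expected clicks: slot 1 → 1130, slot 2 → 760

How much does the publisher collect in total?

Sorting advertisers: $8.52 (Stratus) > $7.90 (Alder) > $6.88 (Sable) > …
Slot 1: Stratus pays $7.90 × 1130 = $8927.00
Slot 2: Alder pays $6.88 × 760 = $5228.80
Total = $14155.80

Total revenue: $14155.80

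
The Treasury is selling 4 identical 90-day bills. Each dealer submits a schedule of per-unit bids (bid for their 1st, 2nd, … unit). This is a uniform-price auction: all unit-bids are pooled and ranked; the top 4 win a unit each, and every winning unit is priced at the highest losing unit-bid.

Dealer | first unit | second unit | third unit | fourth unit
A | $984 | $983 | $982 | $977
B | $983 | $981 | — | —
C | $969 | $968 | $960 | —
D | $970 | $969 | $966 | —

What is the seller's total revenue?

All unit-bids, highest first — top 4: 984 (A-1), 983 (A-2), 983 (B-1), 982 (A-3)
Highest rejected unit-bid = $981.
Allocation: A 3, B 1. Every unit priced at $981.
Revenue = 4 × 981 = $3,924.

Total revenue: $3,924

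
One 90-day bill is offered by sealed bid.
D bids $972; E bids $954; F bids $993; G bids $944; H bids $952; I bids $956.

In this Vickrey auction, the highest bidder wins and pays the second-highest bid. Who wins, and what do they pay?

Vickrey auction: the highest bidder wins and pays the second-highest bid.
Bids ranked: 993 (F) > 972 (D) > 956 (I) > 954 (E) > 952 (H) > 944 (G)
F wins with the highest bid; price is set by the runner-up at $972.

F pays $972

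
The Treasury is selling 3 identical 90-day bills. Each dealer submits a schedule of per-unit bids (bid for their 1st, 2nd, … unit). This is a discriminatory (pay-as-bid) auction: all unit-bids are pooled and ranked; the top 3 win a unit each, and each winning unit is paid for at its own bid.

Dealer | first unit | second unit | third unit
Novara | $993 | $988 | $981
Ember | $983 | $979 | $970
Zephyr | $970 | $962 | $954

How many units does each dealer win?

Ember 1, Novara 2

Pooled unit-bids ranked (top 3): 993 (Novara-1), 988 (Novara-2), 983 (Ember-1)
Next rejected bid: $981 (not a price — pay-as-bid).
Allocation: Ember 1, Novara 2.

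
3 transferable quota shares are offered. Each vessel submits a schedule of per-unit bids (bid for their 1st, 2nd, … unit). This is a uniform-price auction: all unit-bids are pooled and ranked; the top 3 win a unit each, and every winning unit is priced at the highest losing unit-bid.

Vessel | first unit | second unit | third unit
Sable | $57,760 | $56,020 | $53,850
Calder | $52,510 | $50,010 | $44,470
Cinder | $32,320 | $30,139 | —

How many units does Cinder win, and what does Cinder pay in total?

Merging the schedules and taking the best 3: 57,760 (Sable-1), 56,020 (Sable-2), 53,850 (Sable-3)
The (k+1)-th unit-bid is $52,510.
Cinder wins 0 unit(s) at $52,510 each.

Cinder: 0 units, pays $0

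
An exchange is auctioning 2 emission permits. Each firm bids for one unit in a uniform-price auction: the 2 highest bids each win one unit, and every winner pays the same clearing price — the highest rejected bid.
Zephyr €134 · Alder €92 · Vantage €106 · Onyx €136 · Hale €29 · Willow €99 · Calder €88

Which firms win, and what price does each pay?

Ordering the bids: 136 (Onyx), 134 (Zephyr), 106 (Vantage), 99 (Willow), …
Top 2: Onyx, Zephyr.
Clearing price = highest rejected bid = €106.

Onyx, Zephyr; each pays €106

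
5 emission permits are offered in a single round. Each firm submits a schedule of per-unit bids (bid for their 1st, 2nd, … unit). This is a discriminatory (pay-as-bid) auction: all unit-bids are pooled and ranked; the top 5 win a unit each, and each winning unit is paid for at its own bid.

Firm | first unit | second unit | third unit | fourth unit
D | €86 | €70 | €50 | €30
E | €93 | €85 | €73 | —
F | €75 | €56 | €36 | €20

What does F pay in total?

Merging the schedules and taking the best 5: 93 (E-1), 86 (D-1), 85 (E-2), 75 (F-1), 73 (E-3)
Next rejected bid: €70 (not a price — pay-as-bid).
F's winning unit-bids: 75 = €75.

F pays €75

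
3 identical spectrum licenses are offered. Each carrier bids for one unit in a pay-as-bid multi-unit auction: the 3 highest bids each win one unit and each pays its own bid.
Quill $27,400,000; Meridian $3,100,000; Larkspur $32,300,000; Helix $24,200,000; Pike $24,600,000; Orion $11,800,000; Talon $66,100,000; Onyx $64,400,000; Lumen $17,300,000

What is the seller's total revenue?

Bids ranked high→low: 66,100,000 (Talon), 64,400,000 (Onyx), 32,300,000 (Larkspur), 27,400,000 (Quill), 24,600,000 (Pike), …
Top 3: Talon, Onyx, Larkspur.
Total revenue = 66,100,000 + 64,400,000 + 32,300,000 = $162,800,000.

Total revenue: $162,800,000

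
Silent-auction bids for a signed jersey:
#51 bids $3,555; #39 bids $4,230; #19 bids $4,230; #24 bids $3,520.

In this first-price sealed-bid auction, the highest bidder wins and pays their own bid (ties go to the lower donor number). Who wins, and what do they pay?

Bids in order: 4,230 (#19) > 4,230 (#39) > 3,555 (#51) > 3,520 (#24)
#19 and #39 tie at $4,230; tie-break gives it to #19.
First-price: #19 pays what they bid, $4,230.

#19 pays $4,230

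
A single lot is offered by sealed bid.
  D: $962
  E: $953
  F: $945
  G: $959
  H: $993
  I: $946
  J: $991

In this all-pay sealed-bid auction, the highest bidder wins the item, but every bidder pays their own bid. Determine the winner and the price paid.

Sorting bids: 993 (H) > 991 (J) > 962 (D) > 959 (G) > 953 (E) > 946 (I) > …
H is highest and takes the item; every bidder forfeits their bid.

H pays $993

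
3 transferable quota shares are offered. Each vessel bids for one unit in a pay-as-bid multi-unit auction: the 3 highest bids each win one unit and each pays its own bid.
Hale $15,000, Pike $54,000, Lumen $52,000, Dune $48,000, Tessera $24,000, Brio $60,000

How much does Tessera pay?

Ordering the bids: 60,000 (Brio), 54,000 (Pike), 52,000 (Lumen), 48,000 (Dune), 24,000 (Tessera), …
Top 3: Brio, Pike, Lumen.
Tessera does not win → $0.

Tessera pays $0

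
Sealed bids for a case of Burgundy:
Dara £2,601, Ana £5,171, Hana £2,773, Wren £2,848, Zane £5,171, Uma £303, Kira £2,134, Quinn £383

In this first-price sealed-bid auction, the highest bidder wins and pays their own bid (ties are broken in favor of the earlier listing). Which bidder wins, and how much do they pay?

Ana pays £5,171

Bids ranked: 5,171 (Ana) > 5,171 (Zane) > 2,848 (Wren) > 2,773 (Hana) > 2,601 (Dara) > 2,134 (Kira) > …
Tie at £5,171 → Ana wins by tie-break.
Ana has the highest bid and pays exactly that: £5,171.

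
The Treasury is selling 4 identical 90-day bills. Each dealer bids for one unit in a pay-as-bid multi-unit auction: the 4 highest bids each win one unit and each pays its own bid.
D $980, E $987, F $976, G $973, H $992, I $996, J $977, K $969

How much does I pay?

Ordering the bids: 996 (I), 992 (H), 987 (E), 980 (D), 977 (J), 976 (F), …
Top 4: I, H, E, D.
I wins → own bid $996.

I pays $996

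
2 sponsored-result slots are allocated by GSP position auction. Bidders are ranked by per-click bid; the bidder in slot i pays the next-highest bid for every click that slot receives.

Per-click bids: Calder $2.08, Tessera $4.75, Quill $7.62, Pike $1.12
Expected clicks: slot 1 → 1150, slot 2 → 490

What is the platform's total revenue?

Per-click bids in order: $7.62 (Quill) > $4.75 (Tessera) > $2.08 (Calder) > …
Slot 1: Quill pays $4.75 × 1150 = $5462.50
Slot 2: Tessera pays $2.08 × 490 = $1019.20
Total = $6481.70

Total revenue: $6481.70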